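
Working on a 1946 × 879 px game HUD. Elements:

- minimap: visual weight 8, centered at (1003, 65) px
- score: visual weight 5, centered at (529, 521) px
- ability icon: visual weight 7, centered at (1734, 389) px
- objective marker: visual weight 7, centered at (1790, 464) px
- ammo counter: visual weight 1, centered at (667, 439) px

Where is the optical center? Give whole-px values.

Total weight = 8 + 5 + 7 + 7 + 1 = 28.
x: (8·1003 + 5·529 + 7·1734 + 7·1790 + 1·667) / 28 = 36004 / 28 ≈ 1285.86
y: (8·65 + 5·521 + 7·389 + 7·464 + 1·439) / 28 = 9535 / 28 ≈ 340.54

(1286, 341)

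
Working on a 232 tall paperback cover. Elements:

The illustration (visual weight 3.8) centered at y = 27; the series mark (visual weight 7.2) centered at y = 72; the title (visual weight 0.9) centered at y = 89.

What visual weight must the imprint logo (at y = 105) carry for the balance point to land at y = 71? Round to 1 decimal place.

w ≈ 4.2

Existing Σw = 11.9 (3.8 + 7.2 + 0.9); existing moment 3.8·27 + 7.2·72 + 0.9·89 = 701.1.
Balance at y = 71 requires (701.1 + w·105) / (11.9 + w) = 71.
Solving: w = (71·11.9 − 701.1) / (105 − 71) = 143.8 / 34 ≈ 4.23.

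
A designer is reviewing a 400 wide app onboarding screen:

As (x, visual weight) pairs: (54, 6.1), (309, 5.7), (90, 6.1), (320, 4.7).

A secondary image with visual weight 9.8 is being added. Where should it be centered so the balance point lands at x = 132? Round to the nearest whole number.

x ≈ 14

With the secondary image, Σw becomes 6.1 + 5.7 + 6.1 + 4.7 + 9.8 = 32.4.
Along x: (4143.7 + 9.8·x) / 32.4 = 132 (existing moment 6.1·54 + 5.7·309 + 6.1·90 + 4.7·320 = 4143.7) ⇒ x = (4276.8 − 4143.7) / 9.8 ≈ 13.58.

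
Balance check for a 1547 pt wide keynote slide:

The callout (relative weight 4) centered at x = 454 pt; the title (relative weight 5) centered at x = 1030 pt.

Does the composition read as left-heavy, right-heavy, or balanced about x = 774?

balanced

Total weight = 4 + 5 = 9.
x: (4·454 + 5·1030) / 9 = 6966 / 9 ≈ 774.00
774.00 = 774 exactly: balanced.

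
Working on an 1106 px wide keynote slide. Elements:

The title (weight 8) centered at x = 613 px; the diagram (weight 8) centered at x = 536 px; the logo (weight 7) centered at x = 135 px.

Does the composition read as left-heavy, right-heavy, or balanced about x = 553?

left-heavy

Σw = 8 + 8 + 7 = 23.
x-moment: 8·613 + 8·536 + 7·135 = 10137; centroid 10137/23 ≈ 440.74.
Since 440.7 is left of 553, the composition reads left-heavy.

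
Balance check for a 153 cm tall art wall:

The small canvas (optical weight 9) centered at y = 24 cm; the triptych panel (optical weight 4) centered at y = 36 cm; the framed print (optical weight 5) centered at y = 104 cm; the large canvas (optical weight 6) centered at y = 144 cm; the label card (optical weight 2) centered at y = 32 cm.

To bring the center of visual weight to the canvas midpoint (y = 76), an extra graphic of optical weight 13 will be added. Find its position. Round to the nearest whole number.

New total weight: (9 + 4 + 5 + 6 + 2) + 13 = 39.
y: target moment 39×76 = 2964; current 9·24 + 4·36 + 5·104 + 6·144 + 2·32 = 1808; the extra graphic supplies 1156, so y = 1156/13 ≈ 88.92.

y ≈ 89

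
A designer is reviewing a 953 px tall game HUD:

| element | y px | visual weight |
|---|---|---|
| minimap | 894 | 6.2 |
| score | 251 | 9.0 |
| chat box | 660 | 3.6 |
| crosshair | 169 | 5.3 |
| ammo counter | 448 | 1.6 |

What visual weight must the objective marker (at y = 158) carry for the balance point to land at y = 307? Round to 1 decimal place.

w ≈ 26.2

Known weights sum to 6.2 + 9.0 + 3.6 + 5.3 + 1.6 = 25.7; their moment is 6.2·894 + 9.0·251 + 3.6·660 + 5.3·169 + 1.6·448 = 11790.3.
For the centroid to hit 307: (11790.3 + w·158) / (25.7 + w) = 307.
So w = (307·25.7 − 11790.3)/(158 − 307) = -3900.4/-149 ≈ 26.18.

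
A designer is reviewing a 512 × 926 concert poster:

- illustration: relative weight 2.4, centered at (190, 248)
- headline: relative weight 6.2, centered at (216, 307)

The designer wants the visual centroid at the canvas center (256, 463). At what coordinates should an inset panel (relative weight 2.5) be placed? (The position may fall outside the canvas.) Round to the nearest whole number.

(419, 1056)

With the inset panel, Σw becomes 2.4 + 6.2 + 2.5 = 11.1.
Along x: (1795.2 + 2.5·x) / 11.1 = 256 (existing moment 2.4·190 + 6.2·216 = 1795.2) ⇒ x = (2841.6 − 1795.2) / 2.5 ≈ 418.56.
Along y: (2498.6 + 2.5·y) / 11.1 = 463 (existing moment 2.4·248 + 6.2·307 = 2498.6) ⇒ y = (5139.3 − 2498.6) / 2.5 ≈ 1056.28.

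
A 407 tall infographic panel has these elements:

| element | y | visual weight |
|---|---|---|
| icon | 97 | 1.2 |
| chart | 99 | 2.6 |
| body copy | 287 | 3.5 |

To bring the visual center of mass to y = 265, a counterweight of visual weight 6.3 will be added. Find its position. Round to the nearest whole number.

y ≈ 353

With the counterweight, Σw becomes 1.2 + 2.6 + 3.5 + 6.3 = 13.6.
Along y: (1378.3 + 6.3·y) / 13.6 = 265 (existing moment 1.2·97 + 2.6·99 + 3.5·287 = 1378.3) ⇒ y = (3604.0 − 1378.3) / 6.3 ≈ 353.29.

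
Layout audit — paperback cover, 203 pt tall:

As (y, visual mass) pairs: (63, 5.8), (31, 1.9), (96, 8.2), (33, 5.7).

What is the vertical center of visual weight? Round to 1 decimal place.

Weights sum to 5.8 + 1.9 + 8.2 + 5.7 = 21.6.
y-moment: 5.8·63 + 1.9·31 + 8.2·96 + 5.7·33 = 1399.6; centroid 1399.6/21.6 ≈ 64.80.

y ≈ 64.8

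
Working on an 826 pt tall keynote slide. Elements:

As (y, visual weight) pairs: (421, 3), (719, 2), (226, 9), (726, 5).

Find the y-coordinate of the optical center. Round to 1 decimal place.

Σw = 3 + 2 + 9 + 5 = 19.
y: (3·421 + 2·719 + 9·226 + 5·726) / 19 = 8365 / 19 ≈ 440.26

y ≈ 440.3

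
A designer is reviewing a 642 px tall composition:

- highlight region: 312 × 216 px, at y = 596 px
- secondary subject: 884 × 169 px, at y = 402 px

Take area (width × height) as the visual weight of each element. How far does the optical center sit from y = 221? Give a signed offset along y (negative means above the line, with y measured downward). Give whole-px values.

Taking area as weight: highlight region 312·216 = 67392, secondary subject 884·169 = 149396. Sum 216788.
Σw·y = 67392·596 + 149396·402 = 100222824, so ȳ = 100222824/216788 ≈ 462.31.
Against y = 221, that's 462.31 − 221 = 241.31.

≈ 241 px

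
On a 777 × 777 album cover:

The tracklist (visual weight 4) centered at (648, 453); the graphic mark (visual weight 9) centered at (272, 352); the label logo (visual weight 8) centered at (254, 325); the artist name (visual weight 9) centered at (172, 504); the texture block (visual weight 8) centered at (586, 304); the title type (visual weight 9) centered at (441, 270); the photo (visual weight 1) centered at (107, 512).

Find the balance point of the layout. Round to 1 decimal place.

(362.2, 364.4)

Σw = 4 + 9 + 8 + 9 + 8 + 9 + 1 = 48.
x: moment 17384 / weight 48 ≈ 362.17
y: moment 17490 / weight 48 ≈ 364.38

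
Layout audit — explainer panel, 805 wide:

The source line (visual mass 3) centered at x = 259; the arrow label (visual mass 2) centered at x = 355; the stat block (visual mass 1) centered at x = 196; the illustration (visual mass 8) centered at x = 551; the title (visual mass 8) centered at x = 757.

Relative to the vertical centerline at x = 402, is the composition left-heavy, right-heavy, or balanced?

right-heavy

Σw = 3 + 2 + 1 + 8 + 8 = 22.
Σw·x = 3·259 + 2·355 + 1·196 + 8·551 + 8·757 = 12147, so x̄ = 12147/22 ≈ 552.14.
552.1 vs midline 402 → right-heavy.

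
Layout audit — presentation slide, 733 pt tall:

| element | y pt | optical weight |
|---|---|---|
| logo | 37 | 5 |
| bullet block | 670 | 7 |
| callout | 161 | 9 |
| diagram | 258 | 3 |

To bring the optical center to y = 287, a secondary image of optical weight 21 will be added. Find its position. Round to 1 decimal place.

New total weight: (5 + 7 + 9 + 3) + 21 = 45.
y: need Σw·y = 45·287 = 12915. Existing = 5·37 + 7·670 + 9·161 + 3·258 = 7098. Remainder 5817 / 21 ≈ 277.00.

y ≈ 277.0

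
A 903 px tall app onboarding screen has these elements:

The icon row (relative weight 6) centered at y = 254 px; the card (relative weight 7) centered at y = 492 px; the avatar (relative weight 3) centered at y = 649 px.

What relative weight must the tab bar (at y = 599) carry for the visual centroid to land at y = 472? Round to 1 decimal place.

w ≈ 5.0

Existing Σw = 16 (6 + 7 + 3); existing moment 6·254 + 7·492 + 3·649 = 6915.
Balance at y = 472 requires (6915 + w·599) / (16 + w) = 472.
Solving: w = (472·16 − 6915) / (599 − 472) = 637 / 127 ≈ 5.02.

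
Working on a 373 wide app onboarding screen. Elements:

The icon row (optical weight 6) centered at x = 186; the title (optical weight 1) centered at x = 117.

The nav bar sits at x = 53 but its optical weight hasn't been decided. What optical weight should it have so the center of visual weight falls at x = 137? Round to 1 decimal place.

w ≈ 3.3

Known weights sum to 6 + 1 = 7; their moment is 6·186 + 1·117 = 1233.
For the centroid to hit 137: (1233 + w·53) / (7 + w) = 137.
So w = (137·7 − 1233)/(53 − 137) = -274/-84 ≈ 3.26.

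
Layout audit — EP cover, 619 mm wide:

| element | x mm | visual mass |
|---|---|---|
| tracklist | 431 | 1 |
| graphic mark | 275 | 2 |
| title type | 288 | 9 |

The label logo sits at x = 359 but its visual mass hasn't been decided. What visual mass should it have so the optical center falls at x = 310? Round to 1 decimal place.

w ≈ 3.0

Existing Σw = 12 (1 + 2 + 9); existing moment 1·431 + 2·275 + 9·288 = 3573.
For the centroid to hit 310: (3573 + w·359) / (12 + w) = 310.
So w = (310·12 − 3573)/(359 − 310) = 147/49 ≈ 3.00.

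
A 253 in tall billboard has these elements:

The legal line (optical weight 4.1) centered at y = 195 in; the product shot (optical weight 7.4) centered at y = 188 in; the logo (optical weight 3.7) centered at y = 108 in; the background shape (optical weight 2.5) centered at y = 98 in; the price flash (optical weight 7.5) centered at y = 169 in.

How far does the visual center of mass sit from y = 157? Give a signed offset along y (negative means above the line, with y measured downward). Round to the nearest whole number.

≈ 6 in

Total weight = 4.1 + 7.4 + 3.7 + 2.5 + 7.5 = 25.2.
y: (4.1·195 + 7.4·188 + 3.7·108 + 2.5·98 + 7.5·169) / 25.2 = 4102.8 / 25.2 ≈ 162.81
Against y = 157, that's 162.81 − 157 = 5.81.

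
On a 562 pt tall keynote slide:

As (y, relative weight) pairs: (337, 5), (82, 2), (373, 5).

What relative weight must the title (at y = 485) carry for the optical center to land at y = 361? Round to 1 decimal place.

Known weights sum to 5 + 2 + 5 = 12; their moment is 5·337 + 2·82 + 5·373 = 3714.
For the centroid to hit 361: (3714 + w·485) / (12 + w) = 361.
Rearranging, w·(485 − 361) = 361·12 − 3714 = 618, so w ≈ 618/124 = 4.98.

w ≈ 5.0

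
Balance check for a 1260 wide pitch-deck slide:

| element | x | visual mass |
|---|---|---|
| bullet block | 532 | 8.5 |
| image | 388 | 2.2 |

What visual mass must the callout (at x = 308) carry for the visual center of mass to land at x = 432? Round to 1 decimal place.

Fixed elements: Σw = 8.5 + 2.2 = 10.7, Σw·x = 8.5·532 + 2.2·388 = 5375.6.
Balance at x = 432 requires (5375.6 + w·308) / (10.7 + w) = 432.
Rearranging, w·(308 − 432) = 432·10.7 − 5375.6 = -753.2, so w ≈ -753.2/-124 = 6.07.

w ≈ 6.1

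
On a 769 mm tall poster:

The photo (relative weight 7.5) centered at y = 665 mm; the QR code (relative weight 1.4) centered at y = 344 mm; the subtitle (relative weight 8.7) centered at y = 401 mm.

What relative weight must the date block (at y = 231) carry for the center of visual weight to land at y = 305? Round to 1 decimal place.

Known weights sum to 7.5 + 1.4 + 8.7 = 17.6; their moment is 7.5·665 + 1.4·344 + 8.7·401 = 8957.8.
For the centroid to hit 305: (8957.8 + w·231) / (17.6 + w) = 305.
Rearranging, w·(231 − 305) = 305·17.6 − 8957.8 = -3589.8, so w ≈ -3589.8/-74 = 48.51.

w ≈ 48.5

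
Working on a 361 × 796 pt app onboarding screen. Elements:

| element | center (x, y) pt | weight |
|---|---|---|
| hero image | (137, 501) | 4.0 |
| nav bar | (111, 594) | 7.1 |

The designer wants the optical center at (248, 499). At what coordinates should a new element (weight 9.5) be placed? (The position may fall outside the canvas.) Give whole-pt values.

(397, 427)

After adding the new element, total weight = 4.0 + 7.1 + 9.5 = 20.6.
x: target moment 20.6×248 = 5108.8; current 4.0·137 + 7.1·111 = 1336.1; the new element supplies 3772.7, so x = 3772.7/9.5 ≈ 397.13.
y: target moment 20.6×499 = 10279.4; current 4.0·501 + 7.1·594 = 6221.4; the new element supplies 4058.0, so y = 4058.0/9.5 ≈ 427.16.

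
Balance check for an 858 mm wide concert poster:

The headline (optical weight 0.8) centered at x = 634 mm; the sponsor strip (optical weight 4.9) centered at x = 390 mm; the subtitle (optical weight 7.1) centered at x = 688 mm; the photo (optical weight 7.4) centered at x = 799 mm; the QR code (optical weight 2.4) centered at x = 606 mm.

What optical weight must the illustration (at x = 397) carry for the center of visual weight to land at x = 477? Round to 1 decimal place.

w ≈ 48.6

Existing Σw = 22.6 (0.8 + 4.9 + 7.1 + 7.4 + 2.4); existing moment 0.8·634 + 4.9·390 + 7.1·688 + 7.4·799 + 2.4·606 = 14670.0.
Set Σw·x/Σw = 477: (14670.0 + 397w) = 477·(22.6 + w).
Solving: w = (477·22.6 − 14670.0) / (397 − 477) = -3889.8 / -80 ≈ 48.62.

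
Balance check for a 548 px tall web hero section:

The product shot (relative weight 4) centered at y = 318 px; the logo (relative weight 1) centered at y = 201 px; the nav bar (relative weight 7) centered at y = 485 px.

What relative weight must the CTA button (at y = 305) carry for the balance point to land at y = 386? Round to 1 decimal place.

w ≈ 2.9

Fixed elements: Σw = 4 + 1 + 7 = 12, Σw·y = 4·318 + 1·201 + 7·485 = 4868.
For the centroid to hit 386: (4868 + w·305) / (12 + w) = 386.
Rearranging, w·(305 − 386) = 386·12 − 4868 = -236, so w ≈ -236/-81 = 2.91.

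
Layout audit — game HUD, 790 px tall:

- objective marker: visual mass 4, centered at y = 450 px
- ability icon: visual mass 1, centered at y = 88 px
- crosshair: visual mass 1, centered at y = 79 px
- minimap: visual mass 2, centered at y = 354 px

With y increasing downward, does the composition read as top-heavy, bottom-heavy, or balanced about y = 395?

top-heavy

Weights sum to 4 + 1 + 1 + 2 = 8.
y: (4·450 + 1·88 + 1·79 + 2·354) / 8 = 2675 / 8 ≈ 334.38
334.4 lies above (smaller y than) the midline 395, so the layout is top-heavy.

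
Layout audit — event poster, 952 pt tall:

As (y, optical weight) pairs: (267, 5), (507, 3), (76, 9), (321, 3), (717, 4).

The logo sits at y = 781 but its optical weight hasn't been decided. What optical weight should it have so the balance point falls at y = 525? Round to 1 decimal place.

Existing Σw = 24 (5 + 3 + 9 + 3 + 4); existing moment 5·267 + 3·507 + 9·76 + 3·321 + 4·717 = 7371.
Balance at y = 525 requires (7371 + w·781) / (24 + w) = 525.
So w = (525·24 − 7371)/(781 − 525) = 5229/256 ≈ 20.43.

w ≈ 20.4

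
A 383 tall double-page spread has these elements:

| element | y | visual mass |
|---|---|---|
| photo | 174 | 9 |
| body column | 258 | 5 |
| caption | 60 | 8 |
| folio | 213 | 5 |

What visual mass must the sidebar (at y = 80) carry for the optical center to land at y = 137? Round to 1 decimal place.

w ≈ 12.3

Known weights sum to 9 + 5 + 8 + 5 = 27; their moment is 9·174 + 5·258 + 8·60 + 5·213 = 4401.
Balance at y = 137 requires (4401 + w·80) / (27 + w) = 137.
Rearranging, w·(80 − 137) = 137·27 − 4401 = -702, so w ≈ -702/-57 = 12.32.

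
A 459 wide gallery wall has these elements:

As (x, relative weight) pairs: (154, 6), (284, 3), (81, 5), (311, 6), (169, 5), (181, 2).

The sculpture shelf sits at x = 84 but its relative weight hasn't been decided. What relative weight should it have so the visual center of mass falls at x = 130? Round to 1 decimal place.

w ≈ 37.9

Fixed elements: Σw = 6 + 3 + 5 + 6 + 5 + 2 = 27, Σw·x = 6·154 + 3·284 + 5·81 + 6·311 + 5·169 + 2·181 = 5254.
Set Σw·x/Σw = 130: (5254 + 84w) = 130·(27 + w).
So w = (130·27 − 5254)/(84 − 130) = -1744/-46 ≈ 37.91.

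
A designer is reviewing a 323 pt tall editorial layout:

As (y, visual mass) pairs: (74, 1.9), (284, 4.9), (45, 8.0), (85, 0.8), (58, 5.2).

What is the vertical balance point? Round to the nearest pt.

y ≈ 109

Weights sum to 1.9 + 4.9 + 8.0 + 0.8 + 5.2 = 20.8.
y: (1.9·74 + 4.9·284 + 8.0·45 + 0.8·85 + 5.2·58) / 20.8 = 2261.8 / 20.8 ≈ 108.74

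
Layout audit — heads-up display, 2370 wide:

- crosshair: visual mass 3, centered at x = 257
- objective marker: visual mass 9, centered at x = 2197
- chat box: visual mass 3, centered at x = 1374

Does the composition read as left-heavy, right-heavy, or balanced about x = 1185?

Weights sum to 3 + 9 + 3 = 15.
x: (3·257 + 9·2197 + 3·1374) / 15 = 24666 / 15 ≈ 1644.40
Since 1644.4 is right of 1185, the composition reads right-heavy.

right-heavy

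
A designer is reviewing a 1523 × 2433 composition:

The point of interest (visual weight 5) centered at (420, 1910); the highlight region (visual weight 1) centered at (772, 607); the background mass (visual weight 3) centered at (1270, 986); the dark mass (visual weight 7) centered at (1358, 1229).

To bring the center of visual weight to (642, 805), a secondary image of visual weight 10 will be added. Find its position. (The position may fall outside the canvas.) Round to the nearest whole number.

New total weight: (5 + 1 + 3 + 7) + 10 = 26.
x: target moment 26×642 = 16692; current 5·420 + 1·772 + 3·1270 + 7·1358 = 16188; the secondary image supplies 504, so x = 504/10 ≈ 50.40.
y: target moment 26×805 = 20930; current 5·1910 + 1·607 + 3·986 + 7·1229 = 21718; the secondary image supplies -788, so y = -788/10 ≈ -78.80.

(50, -79)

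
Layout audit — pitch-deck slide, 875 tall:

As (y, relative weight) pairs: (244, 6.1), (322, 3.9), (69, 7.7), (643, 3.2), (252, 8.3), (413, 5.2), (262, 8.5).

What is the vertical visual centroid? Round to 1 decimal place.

Total weight = 6.1 + 3.9 + 7.7 + 3.2 + 8.3 + 5.2 + 8.5 = 42.9.
Σw·y = 6.1·244 + 3.9·322 + 7.7·69 + 3.2·643 + 8.3·252 + 5.2·413 + 8.5·262 = 11799.3, so ȳ = 11799.3/42.9 ≈ 275.04.

y ≈ 275.0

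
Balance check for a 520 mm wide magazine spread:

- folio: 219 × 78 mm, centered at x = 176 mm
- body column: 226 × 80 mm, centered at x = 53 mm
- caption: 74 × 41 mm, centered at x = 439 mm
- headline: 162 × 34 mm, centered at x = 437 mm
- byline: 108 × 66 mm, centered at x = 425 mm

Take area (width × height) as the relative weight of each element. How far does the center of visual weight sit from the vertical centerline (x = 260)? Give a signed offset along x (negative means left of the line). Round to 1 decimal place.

Areas → weights: folio 219·78 = 17082, body column 226·80 = 18080, caption 74·41 = 3034, headline 162·34 = 5508, byline 108·66 = 7128; Σw = 50832.
x-moment: 17082·176 + 18080·53 + 3034·439 + 5508·437 + 7128·425 = 10732994; centroid 10732994/50832 ≈ 211.15.
Difference: 211.15 − 260 ≈ -48.85.

≈ -48.9 mm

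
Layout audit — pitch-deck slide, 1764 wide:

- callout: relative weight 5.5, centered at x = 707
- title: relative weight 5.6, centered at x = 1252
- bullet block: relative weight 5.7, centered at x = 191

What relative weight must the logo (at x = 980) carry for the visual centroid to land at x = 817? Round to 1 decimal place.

Known weights sum to 5.5 + 5.6 + 5.7 = 16.8; their moment is 5.5·707 + 5.6·1252 + 5.7·191 = 11988.4.
Set Σw·x/Σw = 817: (11988.4 + 980w) = 817·(16.8 + w).
So w = (817·16.8 − 11988.4)/(980 − 817) = 1737.2/163 ≈ 10.66.

w ≈ 10.7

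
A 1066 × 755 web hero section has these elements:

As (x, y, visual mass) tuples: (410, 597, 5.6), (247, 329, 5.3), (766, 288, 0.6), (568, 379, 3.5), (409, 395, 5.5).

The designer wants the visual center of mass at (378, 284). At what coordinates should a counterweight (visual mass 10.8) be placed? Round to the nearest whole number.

(327, 12)

With the counterweight, Σw becomes 5.6 + 5.3 + 0.6 + 3.5 + 5.5 + 10.8 = 31.3.
x: need Σw·x = 31.3·378 = 11831.4. Existing = 5.6·410 + 5.3·247 + 0.6·766 + 3.5·568 + 5.5·409 = 8302.2. Remainder 3529.2 / 10.8 ≈ 326.78.
y: need Σw·y = 31.3·284 = 8889.2. Existing = 5.6·597 + 5.3·329 + 0.6·288 + 3.5·379 + 5.5·395 = 8758.7. Remainder 130.5 / 10.8 ≈ 12.08.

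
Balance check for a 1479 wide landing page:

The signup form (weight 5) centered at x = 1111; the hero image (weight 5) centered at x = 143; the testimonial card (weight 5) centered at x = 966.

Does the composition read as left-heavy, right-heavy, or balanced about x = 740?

balanced

Weights sum to 5 + 5 + 5 = 15.
x-moment: 5·1111 + 5·143 + 5·966 = 11100; centroid 11100/15 ≈ 740.00.
That equals the midline 740 — balanced.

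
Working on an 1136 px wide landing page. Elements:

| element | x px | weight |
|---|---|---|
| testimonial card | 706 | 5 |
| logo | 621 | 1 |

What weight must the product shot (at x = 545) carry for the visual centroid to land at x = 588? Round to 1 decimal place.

Fixed elements: Σw = 5 + 1 = 6, Σw·x = 5·706 + 1·621 = 4151.
Balance at x = 588 requires (4151 + w·545) / (6 + w) = 588.
Rearranging, w·(545 − 588) = 588·6 − 4151 = -623, so w ≈ -623/-43 = 14.49.

w ≈ 14.5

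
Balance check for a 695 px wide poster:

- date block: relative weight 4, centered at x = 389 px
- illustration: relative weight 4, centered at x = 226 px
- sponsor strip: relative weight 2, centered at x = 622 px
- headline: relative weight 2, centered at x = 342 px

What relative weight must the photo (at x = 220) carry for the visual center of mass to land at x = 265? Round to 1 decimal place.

Known weights sum to 4 + 4 + 2 + 2 = 12; their moment is 4·389 + 4·226 + 2·622 + 2·342 = 4388.
Balance at x = 265 requires (4388 + w·220) / (12 + w) = 265.
So w = (265·12 − 4388)/(220 − 265) = -1208/-45 ≈ 26.84.

w ≈ 26.8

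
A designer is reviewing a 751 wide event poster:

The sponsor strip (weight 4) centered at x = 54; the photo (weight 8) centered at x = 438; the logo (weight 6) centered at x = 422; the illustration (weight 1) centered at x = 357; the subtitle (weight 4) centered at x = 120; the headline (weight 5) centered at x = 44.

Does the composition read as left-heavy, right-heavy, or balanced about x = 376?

Σw = 4 + 8 + 6 + 1 + 4 + 5 = 28.
x: moment 7309 / weight 28 ≈ 261.04
261.0 lies left of the midline 376, so the layout is left-heavy.

left-heavy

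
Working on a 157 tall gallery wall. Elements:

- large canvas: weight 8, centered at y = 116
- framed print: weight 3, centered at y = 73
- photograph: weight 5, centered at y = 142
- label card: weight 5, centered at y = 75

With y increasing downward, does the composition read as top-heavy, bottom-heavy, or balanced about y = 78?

bottom-heavy

Weights sum to 8 + 3 + 5 + 5 = 21.
y: (8·116 + 3·73 + 5·142 + 5·75) / 21 = 2232 / 21 ≈ 106.29
106.3 vs midline 78 → bottom-heavy.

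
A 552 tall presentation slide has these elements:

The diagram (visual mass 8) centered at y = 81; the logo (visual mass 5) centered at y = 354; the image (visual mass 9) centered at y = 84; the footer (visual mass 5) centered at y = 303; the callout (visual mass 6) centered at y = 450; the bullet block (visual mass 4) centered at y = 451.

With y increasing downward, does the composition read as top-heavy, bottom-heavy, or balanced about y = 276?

top-heavy

Total weight = 8 + 5 + 9 + 5 + 6 + 4 = 37.
Σw·y = 8·81 + 5·354 + 9·84 + 5·303 + 6·450 + 4·451 = 9193, so ȳ = 9193/37 ≈ 248.46.
Since 248.5 is above (smaller y than) 276, the composition reads top-heavy.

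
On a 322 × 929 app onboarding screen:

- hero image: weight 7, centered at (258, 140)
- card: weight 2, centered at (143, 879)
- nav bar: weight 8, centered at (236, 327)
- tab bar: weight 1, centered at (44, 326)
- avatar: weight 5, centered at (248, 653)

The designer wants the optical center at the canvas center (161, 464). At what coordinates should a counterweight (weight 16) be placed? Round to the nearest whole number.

(63, 572)

New total weight: (7 + 2 + 8 + 1 + 5) + 16 = 39.
Along x: (5264 + 16·x) / 39 = 161 (existing moment 7·258 + 2·143 + 8·236 + 1·44 + 5·248 = 5264) ⇒ x = (6279 − 5264) / 16 ≈ 63.44.
Along y: (8945 + 16·y) / 39 = 464 (existing moment 7·140 + 2·879 + 8·327 + 1·326 + 5·653 = 8945) ⇒ y = (18096 − 8945) / 16 ≈ 571.94.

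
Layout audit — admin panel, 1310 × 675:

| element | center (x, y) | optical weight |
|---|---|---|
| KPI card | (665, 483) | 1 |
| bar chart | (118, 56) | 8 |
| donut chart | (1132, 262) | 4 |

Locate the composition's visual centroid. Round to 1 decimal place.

Weights sum to 1 + 8 + 4 = 13.
Σw·x = 1·665 + 8·118 + 4·1132 = 6137, so x̄ = 6137/13 ≈ 472.08.
Σw·y = 1·483 + 8·56 + 4·262 = 1979, so ȳ = 1979/13 ≈ 152.23.

(472.1, 152.2)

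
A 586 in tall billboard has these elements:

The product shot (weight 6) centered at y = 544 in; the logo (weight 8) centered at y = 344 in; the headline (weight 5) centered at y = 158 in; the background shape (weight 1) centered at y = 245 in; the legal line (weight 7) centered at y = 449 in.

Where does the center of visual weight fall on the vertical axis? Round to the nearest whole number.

y ≈ 378

Weights sum to 6 + 8 + 5 + 1 + 7 = 27.
y: (6·544 + 8·344 + 5·158 + 1·245 + 7·449) / 27 = 10194 / 27 ≈ 377.56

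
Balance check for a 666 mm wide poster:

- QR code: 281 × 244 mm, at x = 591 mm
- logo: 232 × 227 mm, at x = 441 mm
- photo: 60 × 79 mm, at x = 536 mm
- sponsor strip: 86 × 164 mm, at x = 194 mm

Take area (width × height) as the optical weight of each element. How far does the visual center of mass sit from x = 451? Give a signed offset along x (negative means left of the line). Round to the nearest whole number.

≈ 42 mm

Areas: QR code 281·244 = 68564, logo 232·227 = 52664, photo 60·79 = 4740, sponsor strip 86·164 = 14104. Total weight = 140072.
x-moment: 68564·591 + 52664·441 + 4740·536 + 14104·194 = 69022964; centroid 69022964/140072 ≈ 492.77.
Difference: 492.77 − 451 ≈ 41.77.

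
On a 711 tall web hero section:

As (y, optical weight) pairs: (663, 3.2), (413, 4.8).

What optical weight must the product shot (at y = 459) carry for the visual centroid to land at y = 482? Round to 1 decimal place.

Known weights sum to 3.2 + 4.8 = 8.0; their moment is 3.2·663 + 4.8·413 = 4104.0.
For the centroid to hit 482: (4104.0 + w·459) / (8.0 + w) = 482.
So w = (482·8.0 − 4104.0)/(459 − 482) = -248.0/-23 ≈ 10.78.

w ≈ 10.8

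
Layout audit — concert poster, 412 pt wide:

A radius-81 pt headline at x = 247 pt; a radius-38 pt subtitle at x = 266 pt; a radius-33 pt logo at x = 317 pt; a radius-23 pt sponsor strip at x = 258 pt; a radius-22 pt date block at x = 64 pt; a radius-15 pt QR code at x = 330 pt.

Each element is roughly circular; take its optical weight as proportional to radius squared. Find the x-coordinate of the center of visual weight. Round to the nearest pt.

x ≈ 251

r² weights: headline 81² = 6561, subtitle 38² = 1444, logo 33² = 1089, sponsor strip 23² = 529, date block 22² = 484, QR code 15² = 225. Total = 10332.
x-moment: 6561·247 + 1444·266 + 1089·317 + 529·258 + 484·64 + 225·330 = 2591592; centroid 2591592/10332 ≈ 250.83.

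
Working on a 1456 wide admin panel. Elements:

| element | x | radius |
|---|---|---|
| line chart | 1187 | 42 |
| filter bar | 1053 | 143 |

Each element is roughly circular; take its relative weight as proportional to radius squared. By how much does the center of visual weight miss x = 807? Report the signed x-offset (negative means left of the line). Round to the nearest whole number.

≈ 257

Weights ∝ r²: line chart 42² = 1764, filter bar 143² = 20449; Σw = 22213.
x: (1764·1187 + 20449·1053) / 22213 = 23626665 / 22213 ≈ 1063.64
Difference: 1063.64 − 807 ≈ 256.64.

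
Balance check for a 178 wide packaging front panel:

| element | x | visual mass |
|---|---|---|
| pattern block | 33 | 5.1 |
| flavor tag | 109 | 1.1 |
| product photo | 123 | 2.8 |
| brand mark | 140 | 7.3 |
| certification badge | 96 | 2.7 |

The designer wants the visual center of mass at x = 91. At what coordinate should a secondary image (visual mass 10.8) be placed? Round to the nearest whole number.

x ≈ 74

After adding the secondary image, total weight = 5.1 + 1.1 + 2.8 + 7.3 + 2.7 + 10.8 = 29.8.
x: target moment 29.8×91 = 2711.8; current 5.1·33 + 1.1·109 + 2.8·123 + 7.3·140 + 2.7·96 = 1913.8; the secondary image supplies 798.0, so x = 798.0/10.8 ≈ 73.89.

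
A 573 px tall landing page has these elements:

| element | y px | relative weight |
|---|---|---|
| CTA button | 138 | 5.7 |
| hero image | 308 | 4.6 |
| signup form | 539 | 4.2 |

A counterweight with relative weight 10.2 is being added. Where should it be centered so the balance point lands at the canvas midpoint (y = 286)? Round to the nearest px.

After adding the counterweight, total weight = 5.7 + 4.6 + 4.2 + 10.2 = 24.7.
y: need Σw·y = 24.7·286 = 7064.2. Existing = 5.7·138 + 4.6·308 + 4.2·539 = 4467.2. Remainder 2597.0 / 10.2 ≈ 254.61.

y ≈ 255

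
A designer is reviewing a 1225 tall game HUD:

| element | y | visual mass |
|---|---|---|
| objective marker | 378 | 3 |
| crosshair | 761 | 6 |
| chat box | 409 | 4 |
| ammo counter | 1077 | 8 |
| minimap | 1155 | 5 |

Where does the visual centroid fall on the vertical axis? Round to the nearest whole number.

y ≈ 836

Total weight = 3 + 6 + 4 + 8 + 5 = 26.
Σw·y = 3·378 + 6·761 + 4·409 + 8·1077 + 5·1155 = 21727, so ȳ = 21727/26 ≈ 835.65.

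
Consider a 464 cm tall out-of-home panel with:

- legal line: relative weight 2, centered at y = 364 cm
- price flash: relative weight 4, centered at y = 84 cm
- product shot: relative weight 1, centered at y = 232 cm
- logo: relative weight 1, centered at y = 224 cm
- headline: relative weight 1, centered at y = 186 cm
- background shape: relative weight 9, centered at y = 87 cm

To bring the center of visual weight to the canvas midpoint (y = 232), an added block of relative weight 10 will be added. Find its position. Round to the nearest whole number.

y ≈ 401

After adding the added block, total weight = 2 + 4 + 1 + 1 + 1 + 9 + 10 = 28.
y: target moment 28×232 = 6496; current 2·364 + 4·84 + 1·232 + 1·224 + 1·186 + 9·87 = 2489; the added block supplies 4007, so y = 4007/10 ≈ 400.70.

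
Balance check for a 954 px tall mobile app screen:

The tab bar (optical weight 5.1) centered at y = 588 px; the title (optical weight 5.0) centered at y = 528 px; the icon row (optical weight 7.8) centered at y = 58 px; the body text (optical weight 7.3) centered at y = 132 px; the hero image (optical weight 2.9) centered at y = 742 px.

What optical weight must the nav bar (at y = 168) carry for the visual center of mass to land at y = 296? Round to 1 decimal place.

Fixed elements: Σw = 5.1 + 5.0 + 7.8 + 7.3 + 2.9 = 28.1, Σw·y = 5.1·588 + 5.0·528 + 7.8·58 + 7.3·132 + 2.9·742 = 9206.6.
Set Σw·y/Σw = 296: (9206.6 + 168w) = 296·(28.1 + w).
So w = (296·28.1 − 9206.6)/(168 − 296) = -889.0/-128 ≈ 6.95.

w ≈ 6.9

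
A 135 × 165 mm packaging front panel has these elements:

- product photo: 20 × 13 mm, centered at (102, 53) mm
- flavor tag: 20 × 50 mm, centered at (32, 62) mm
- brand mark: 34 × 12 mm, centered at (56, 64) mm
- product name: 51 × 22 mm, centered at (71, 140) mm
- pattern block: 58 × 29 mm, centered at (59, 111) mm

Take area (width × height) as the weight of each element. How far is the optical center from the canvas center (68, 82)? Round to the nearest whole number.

Areas: product photo 20·13 = 260, flavor tag 20·50 = 1000, brand mark 34·12 = 408, product name 51·22 = 1122, pattern block 58·29 = 1682. Total weight = 4472.
x: (260·102 + 1000·32 + 408·56 + 1122·71 + 1682·59) / 4472 = 260268 / 4472 ≈ 58.20
y: (260·53 + 1000·62 + 408·64 + 1122·140 + 1682·111) / 4472 = 445674 / 4472 ≈ 99.66
Relative to (68, 82): Δ = (-9.80, 17.66); |Δ| = √(-9.80² + 17.66²) ≈ 20.20.

≈ 20 mm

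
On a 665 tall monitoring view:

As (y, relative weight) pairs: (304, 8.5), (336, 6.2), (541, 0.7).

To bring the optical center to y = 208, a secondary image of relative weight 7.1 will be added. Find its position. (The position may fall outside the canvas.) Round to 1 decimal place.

y ≈ -51.5

New total weight: (8.5 + 6.2 + 0.7) + 7.1 = 22.5.
y: need Σw·y = 22.5·208 = 4680.0. Existing = 8.5·304 + 6.2·336 + 0.7·541 = 5045.9. Remainder -365.9 / 7.1 ≈ -51.54.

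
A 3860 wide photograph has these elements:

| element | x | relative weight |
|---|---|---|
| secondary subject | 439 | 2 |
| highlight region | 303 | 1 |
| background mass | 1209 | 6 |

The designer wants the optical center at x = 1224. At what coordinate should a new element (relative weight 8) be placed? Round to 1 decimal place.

With the new element, Σw becomes 2 + 1 + 6 + 8 = 17.
x: target moment 17×1224 = 20808; current 2·439 + 1·303 + 6·1209 = 8435; the new element supplies 12373, so x = 12373/8 ≈ 1546.62.

x ≈ 1546.6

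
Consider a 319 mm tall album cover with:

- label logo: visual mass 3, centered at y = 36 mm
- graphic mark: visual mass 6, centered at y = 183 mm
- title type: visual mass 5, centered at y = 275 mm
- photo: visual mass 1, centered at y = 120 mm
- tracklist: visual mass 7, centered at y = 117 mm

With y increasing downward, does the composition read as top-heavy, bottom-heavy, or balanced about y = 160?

Σw = 3 + 6 + 5 + 1 + 7 = 22.
y-moment: 3·36 + 6·183 + 5·275 + 1·120 + 7·117 = 3520; centroid 3520/22 ≈ 160.00.
160.00 = 160 exactly: balanced.

balanced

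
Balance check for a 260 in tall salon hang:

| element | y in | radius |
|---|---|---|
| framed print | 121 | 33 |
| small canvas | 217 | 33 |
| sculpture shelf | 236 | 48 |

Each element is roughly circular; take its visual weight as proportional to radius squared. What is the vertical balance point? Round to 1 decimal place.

y ≈ 203.4

Weights ∝ r²: framed print 33² = 1089, small canvas 33² = 1089, sculpture shelf 48² = 2304; Σw = 4482.
Σw·y = 1089·121 + 1089·217 + 2304·236 = 911826, so ȳ = 911826/4482 ≈ 203.44.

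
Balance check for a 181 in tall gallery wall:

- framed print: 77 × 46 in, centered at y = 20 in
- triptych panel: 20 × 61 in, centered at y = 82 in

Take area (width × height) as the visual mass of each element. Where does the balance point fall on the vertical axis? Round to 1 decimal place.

Taking area as weight: framed print 77·46 = 3542, triptych panel 20·61 = 1220. Sum 4762.
y-moment: 3542·20 + 1220·82 = 170880; centroid 170880/4762 ≈ 35.88.

y ≈ 35.9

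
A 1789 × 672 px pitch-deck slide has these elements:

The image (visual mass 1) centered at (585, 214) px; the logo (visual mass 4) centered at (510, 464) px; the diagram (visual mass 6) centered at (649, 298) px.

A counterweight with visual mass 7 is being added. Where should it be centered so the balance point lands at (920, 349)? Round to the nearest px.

New total weight: (1 + 4 + 6) + 7 = 18.
x: need Σw·x = 18·920 = 16560. Existing = 1·585 + 4·510 + 6·649 = 6519. Remainder 10041 / 7 ≈ 1434.43.
y: need Σw·y = 18·349 = 6282. Existing = 1·214 + 4·464 + 6·298 = 3858. Remainder 2424 / 7 ≈ 346.29.

(1434, 346)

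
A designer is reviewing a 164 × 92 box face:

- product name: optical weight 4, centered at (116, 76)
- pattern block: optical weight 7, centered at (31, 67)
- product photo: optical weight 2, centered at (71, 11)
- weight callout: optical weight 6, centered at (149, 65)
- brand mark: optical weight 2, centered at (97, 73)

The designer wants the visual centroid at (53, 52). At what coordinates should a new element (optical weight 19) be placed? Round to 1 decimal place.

(11.0, 39.4)

After adding the new element, total weight = 4 + 7 + 2 + 6 + 2 + 19 = 40.
x: need Σw·x = 40·53 = 2120. Existing = 4·116 + 7·31 + 2·71 + 6·149 + 2·97 = 1911. Remainder 209 / 19 ≈ 11.00.
y: need Σw·y = 40·52 = 2080. Existing = 4·76 + 7·67 + 2·11 + 6·65 + 2·73 = 1331. Remainder 749 / 19 ≈ 39.42.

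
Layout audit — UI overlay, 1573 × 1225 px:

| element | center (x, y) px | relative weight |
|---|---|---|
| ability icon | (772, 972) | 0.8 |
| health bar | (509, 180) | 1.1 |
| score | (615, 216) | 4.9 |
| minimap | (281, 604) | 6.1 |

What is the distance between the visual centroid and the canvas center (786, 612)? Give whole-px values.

≈ 369 px

Weights sum to 0.8 + 1.1 + 4.9 + 6.1 = 12.9.
x: (0.8·772 + 1.1·509 + 4.9·615 + 6.1·281) / 12.9 = 5905.1 / 12.9 ≈ 457.76
y: (0.8·972 + 1.1·180 + 4.9·216 + 6.1·604) / 12.9 = 5718.4 / 12.9 ≈ 443.29
From (786, 612): dx = -328.24, dy = -168.71, so the distance is √(dx²+dy²) ≈ 369.06.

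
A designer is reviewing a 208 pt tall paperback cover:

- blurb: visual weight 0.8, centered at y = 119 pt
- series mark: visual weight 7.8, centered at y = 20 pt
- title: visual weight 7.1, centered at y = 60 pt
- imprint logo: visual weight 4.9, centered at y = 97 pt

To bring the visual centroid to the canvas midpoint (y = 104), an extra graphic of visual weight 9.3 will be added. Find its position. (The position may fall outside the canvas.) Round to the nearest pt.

y ≈ 210

After adding the extra graphic, total weight = 0.8 + 7.8 + 7.1 + 4.9 + 9.3 = 29.9.
y: need Σw·y = 29.9·104 = 3109.6. Existing = 0.8·119 + 7.8·20 + 7.1·60 + 4.9·97 = 1152.5. Remainder 1957.1 / 9.3 ≈ 210.44.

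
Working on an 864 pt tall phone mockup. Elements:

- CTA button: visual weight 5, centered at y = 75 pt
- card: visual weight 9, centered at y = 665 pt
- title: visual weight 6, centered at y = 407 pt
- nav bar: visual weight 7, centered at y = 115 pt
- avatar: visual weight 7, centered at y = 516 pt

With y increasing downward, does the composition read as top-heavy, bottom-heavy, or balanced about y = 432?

Σw = 5 + 9 + 6 + 7 + 7 = 34.
Σw·y = 5·75 + 9·665 + 6·407 + 7·115 + 7·516 = 13219, so ȳ = 13219/34 ≈ 388.79.
388.8 lies above (smaller y than) the midline 432, so the layout is top-heavy.

top-heavy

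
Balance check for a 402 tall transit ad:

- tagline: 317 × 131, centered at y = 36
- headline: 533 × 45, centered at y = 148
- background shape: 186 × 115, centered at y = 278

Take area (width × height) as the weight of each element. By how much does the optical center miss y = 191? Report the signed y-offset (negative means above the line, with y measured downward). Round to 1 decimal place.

Areas: tagline 317·131 = 41527, headline 533·45 = 23985, background shape 186·115 = 21390. Total weight = 86902.
y: (41527·36 + 23985·148 + 21390·278) / 86902 = 10991172 / 86902 ≈ 126.48
Difference: 126.48 − 191 ≈ -64.52.

≈ -64.5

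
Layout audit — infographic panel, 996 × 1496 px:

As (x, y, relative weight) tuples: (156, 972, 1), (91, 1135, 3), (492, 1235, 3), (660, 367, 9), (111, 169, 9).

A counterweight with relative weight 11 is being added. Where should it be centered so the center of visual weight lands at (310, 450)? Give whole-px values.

(211, 299)

New total weight: (1 + 3 + 3 + 9 + 9) + 11 = 36.
x: need Σw·x = 36·310 = 11160. Existing = 1·156 + 3·91 + 3·492 + 9·660 + 9·111 = 8844. Remainder 2316 / 11 ≈ 210.55.
y: need Σw·y = 36·450 = 16200. Existing = 1·972 + 3·1135 + 3·1235 + 9·367 + 9·169 = 12906. Remainder 3294 / 11 ≈ 299.45.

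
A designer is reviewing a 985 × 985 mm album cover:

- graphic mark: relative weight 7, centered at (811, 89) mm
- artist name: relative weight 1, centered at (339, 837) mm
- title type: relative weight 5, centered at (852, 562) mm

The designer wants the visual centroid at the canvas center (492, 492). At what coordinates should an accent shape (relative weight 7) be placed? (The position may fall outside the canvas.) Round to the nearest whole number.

With the accent shape, Σw becomes 7 + 1 + 5 + 7 = 20.
Along x: (10276 + 7·x) / 20 = 492 (existing moment 7·811 + 1·339 + 5·852 = 10276) ⇒ x = (9840 − 10276) / 7 ≈ -62.29.
Along y: (4270 + 7·y) / 20 = 492 (existing moment 7·89 + 1·837 + 5·562 = 4270) ⇒ y = (9840 − 4270) / 7 ≈ 795.71.

(-62, 796)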